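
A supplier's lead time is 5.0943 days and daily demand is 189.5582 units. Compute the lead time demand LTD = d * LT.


LTD = 189.5582 * 5.0943 = 965.6663

965.6663 units


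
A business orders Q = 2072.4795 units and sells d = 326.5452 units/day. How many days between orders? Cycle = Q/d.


Cycle = 2072.4795 / 326.5452 = 6.3467

6.3467 days


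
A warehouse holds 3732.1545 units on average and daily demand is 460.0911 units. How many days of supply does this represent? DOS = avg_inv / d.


DOS = 3732.1545 / 460.0911 = 8.1118

8.1118 days


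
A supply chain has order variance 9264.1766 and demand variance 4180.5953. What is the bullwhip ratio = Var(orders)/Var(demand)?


BW = 9264.1766 / 4180.5953 = 2.2160

2.2160


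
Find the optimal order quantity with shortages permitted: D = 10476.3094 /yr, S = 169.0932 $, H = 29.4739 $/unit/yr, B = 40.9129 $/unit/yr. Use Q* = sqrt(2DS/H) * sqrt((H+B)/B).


sqrt(2DS/H) = 346.7077
sqrt((H+B)/B) = 1.3116
Q* = 346.7077 * 1.3116 = 454.7565

454.7565 units


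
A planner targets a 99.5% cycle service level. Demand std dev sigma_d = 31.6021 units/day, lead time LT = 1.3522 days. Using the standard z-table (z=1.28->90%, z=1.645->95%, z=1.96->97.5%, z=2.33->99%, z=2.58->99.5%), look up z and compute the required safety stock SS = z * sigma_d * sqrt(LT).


From the table, SL = 99.5% corresponds to z = 2.58
sqrt(LT) = sqrt(1.3522) = 1.1628
SS = 2.58 * 31.6021 * 1.1628 = 94.8104

94.8104 units


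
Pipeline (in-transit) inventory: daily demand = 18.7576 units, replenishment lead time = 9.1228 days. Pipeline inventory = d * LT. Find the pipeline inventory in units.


Pipeline = 18.7576 * 9.1228 = 171.1218

171.1218 units


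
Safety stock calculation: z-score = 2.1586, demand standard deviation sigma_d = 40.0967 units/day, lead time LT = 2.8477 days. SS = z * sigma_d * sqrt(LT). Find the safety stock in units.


sqrt(LT) = sqrt(2.8477) = 1.6875
SS = 2.1586 * 40.0967 * 1.6875 = 146.0589

146.0589 units


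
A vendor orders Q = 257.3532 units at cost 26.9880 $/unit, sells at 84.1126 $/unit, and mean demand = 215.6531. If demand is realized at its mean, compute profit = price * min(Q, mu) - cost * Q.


Sales at mu = min(257.3532, 215.6531) = 215.6531
Revenue = 84.1126 * 215.6531 = 18139.1429
Total cost = 26.9880 * 257.3532 = 6945.4482
Profit = 18139.1429 - 6945.4482 = 11193.6948

11193.6948 $


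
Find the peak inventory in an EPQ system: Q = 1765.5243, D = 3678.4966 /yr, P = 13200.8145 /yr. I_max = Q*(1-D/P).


D/P = 0.2787
1 - D/P = 0.7213
I_max = 1765.5243 * 0.7213 = 1273.5490

1273.5490 units


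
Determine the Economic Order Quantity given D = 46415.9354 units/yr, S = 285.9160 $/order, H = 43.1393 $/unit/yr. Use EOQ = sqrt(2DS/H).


2*D*S = 2 * 46415.9354 * 285.9160 = 26542117.1717
2*D*S/H = 615265.3653
EOQ = sqrt(615265.3653) = 784.3885

784.3885 units


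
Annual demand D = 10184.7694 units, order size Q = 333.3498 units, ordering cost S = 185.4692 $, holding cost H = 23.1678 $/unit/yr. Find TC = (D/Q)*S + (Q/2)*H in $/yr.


Ordering cost = D*S/Q = 5666.6032
Holding cost = Q*H/2 = 3861.4907
TC = 5666.6032 + 3861.4907 = 9528.0939

9528.0939 $/yr


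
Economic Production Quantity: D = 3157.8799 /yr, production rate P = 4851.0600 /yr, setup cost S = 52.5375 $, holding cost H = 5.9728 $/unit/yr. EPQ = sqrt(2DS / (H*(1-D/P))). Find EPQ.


1 - D/P = 1 - 0.6510 = 0.3490
H*(1-D/P) = 2.0847
2DS = 331814.2305
EPQ = sqrt(159166.0819) = 398.9562

398.9562 units


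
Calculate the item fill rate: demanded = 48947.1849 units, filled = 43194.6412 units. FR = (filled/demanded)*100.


FR = 43194.6412 / 48947.1849 * 100 = 88.2474

88.2474%


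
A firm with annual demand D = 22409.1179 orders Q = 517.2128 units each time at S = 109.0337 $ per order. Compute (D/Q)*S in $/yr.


Number of orders = D/Q = 43.3267
Cost = 43.3267 * 109.0337 = 4724.0692

4724.0692 $/yr


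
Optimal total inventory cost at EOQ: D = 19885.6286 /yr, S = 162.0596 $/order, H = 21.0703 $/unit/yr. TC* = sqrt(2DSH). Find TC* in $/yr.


2*D*S*H = 135804700.2765
TC* = sqrt(135804700.2765) = 11653.5274

11653.5274 $/yr


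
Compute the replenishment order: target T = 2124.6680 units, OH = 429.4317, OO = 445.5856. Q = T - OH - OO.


Inventory position = OH + OO = 429.4317 + 445.5856 = 875.0173
Q = 2124.6680 - 875.0173 = 1249.6507

1249.6507 units


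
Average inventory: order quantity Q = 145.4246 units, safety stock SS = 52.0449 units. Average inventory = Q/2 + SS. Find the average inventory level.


Q/2 = 72.7123
Avg = 72.7123 + 52.0449 = 124.7572

124.7572 units


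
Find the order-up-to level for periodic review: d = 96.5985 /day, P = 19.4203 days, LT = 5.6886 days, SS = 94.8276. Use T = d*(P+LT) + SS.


P + LT = 25.1089
d*(P+LT) = 96.5985 * 25.1089 = 2425.4821
T = 2425.4821 + 94.8276 = 2520.3097

2520.3097 units


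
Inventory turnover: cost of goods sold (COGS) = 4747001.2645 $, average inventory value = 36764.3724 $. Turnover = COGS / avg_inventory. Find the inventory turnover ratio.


Turnover = 4747001.2645 / 36764.3724 = 129.1196

129.1196


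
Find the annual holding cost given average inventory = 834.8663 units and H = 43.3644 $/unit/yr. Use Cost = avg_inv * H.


Cost = 834.8663 * 43.3644 = 36203.4762

36203.4762 $/yr


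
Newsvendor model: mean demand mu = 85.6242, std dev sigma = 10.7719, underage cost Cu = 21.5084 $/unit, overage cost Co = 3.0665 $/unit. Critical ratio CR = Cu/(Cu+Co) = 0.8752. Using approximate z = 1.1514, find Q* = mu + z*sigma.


CR = Cu/(Cu+Co) = 21.5084/(21.5084+3.0665) = 0.8752
z = 1.1514
Q* = 85.6242 + 1.1514 * 10.7719 = 98.0270

98.0270 units


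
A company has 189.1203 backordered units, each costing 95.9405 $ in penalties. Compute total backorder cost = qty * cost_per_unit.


Total = 189.1203 * 95.9405 = 18144.2961

18144.2961 $


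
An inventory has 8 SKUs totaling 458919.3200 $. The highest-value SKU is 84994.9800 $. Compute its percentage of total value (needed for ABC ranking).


Top item = 84994.9800
Total = 458919.3200
Percentage = 84994.9800 / 458919.3200 * 100 = 18.5207

18.5207%


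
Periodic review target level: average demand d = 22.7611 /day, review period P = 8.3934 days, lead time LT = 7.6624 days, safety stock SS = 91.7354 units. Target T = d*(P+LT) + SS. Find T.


P + LT = 16.0558
d*(P+LT) = 22.7611 * 16.0558 = 365.4477
T = 365.4477 + 91.7354 = 457.1831

457.1831 units


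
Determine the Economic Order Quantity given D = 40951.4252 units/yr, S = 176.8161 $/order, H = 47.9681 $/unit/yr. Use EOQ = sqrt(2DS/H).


2*D*S = 2 * 40951.4252 * 176.8161 = 14481742.5866
2*D*S/H = 301903.6107
EOQ = sqrt(301903.6107) = 549.4576

549.4576 units


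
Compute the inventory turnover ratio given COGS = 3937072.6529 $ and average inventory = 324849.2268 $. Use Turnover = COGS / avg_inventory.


Turnover = 3937072.6529 / 324849.2268 = 12.1197

12.1197


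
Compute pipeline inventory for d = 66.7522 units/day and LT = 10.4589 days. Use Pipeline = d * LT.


Pipeline = 66.7522 * 10.4589 = 698.1546

698.1546 units


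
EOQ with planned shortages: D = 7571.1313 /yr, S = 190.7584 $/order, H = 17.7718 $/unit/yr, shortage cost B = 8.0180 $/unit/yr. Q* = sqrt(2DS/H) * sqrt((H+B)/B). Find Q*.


sqrt(2DS/H) = 403.1545
sqrt((H+B)/B) = 1.7935
Q* = 403.1545 * 1.7935 = 723.0403

723.0403 units


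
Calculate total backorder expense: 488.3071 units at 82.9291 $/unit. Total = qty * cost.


Total = 488.3071 * 82.9291 = 40494.8683

40494.8683 $


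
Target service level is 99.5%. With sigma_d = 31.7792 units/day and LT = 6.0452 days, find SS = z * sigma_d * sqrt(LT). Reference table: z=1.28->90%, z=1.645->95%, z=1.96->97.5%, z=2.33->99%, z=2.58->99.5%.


From the table, SL = 99.5% corresponds to z = 2.58
sqrt(LT) = sqrt(6.0452) = 2.4587
SS = 2.58 * 31.7792 * 2.4587 = 201.5895

201.5895 units


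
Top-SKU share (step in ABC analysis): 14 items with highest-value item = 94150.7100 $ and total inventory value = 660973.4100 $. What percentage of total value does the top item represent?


Top item = 94150.7100
Total = 660973.4100
Percentage = 94150.7100 / 660973.4100 * 100 = 14.2443

14.2443%


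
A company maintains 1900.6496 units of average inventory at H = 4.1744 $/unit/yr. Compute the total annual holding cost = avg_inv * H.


Cost = 1900.6496 * 4.1744 = 7934.0717

7934.0717 $/yr


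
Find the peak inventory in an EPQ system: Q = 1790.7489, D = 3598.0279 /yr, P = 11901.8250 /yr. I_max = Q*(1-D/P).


D/P = 0.3023
1 - D/P = 0.6977
I_max = 1790.7489 * 0.6977 = 1249.3895

1249.3895 units


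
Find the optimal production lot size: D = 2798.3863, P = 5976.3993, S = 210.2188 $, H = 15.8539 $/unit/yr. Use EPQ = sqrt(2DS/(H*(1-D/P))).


1 - D/P = 1 - 0.4682 = 0.5318
H*(1-D/P) = 8.4305
2DS = 1176546.8198
EPQ = sqrt(139558.7390) = 373.5756

373.5756 units


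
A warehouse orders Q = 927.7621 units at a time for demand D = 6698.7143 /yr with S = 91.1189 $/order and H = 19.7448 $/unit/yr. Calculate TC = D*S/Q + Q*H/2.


Ordering cost = D*S/Q = 657.9052
Holding cost = Q*H/2 = 9159.2386
TC = 657.9052 + 9159.2386 = 9817.1437

9817.1437 $/yr


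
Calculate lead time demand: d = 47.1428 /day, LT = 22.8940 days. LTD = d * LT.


LTD = 47.1428 * 22.8940 = 1079.2873

1079.2873 units


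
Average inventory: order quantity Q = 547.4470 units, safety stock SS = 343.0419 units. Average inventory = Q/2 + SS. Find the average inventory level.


Q/2 = 273.7235
Avg = 273.7235 + 343.0419 = 616.7654

616.7654 units


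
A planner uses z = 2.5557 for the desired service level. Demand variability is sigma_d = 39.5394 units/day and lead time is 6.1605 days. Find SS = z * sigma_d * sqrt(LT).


sqrt(LT) = sqrt(6.1605) = 2.4820
SS = 2.5557 * 39.5394 * 2.4820 = 250.8118

250.8118 units


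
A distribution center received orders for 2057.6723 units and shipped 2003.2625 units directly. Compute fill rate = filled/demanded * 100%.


FR = 2003.2625 / 2057.6723 * 100 = 97.3558

97.3558%


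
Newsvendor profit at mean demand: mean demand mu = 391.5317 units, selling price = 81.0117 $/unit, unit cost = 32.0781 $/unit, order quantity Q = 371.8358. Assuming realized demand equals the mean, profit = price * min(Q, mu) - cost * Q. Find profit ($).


Sales at mu = min(371.8358, 391.5317) = 371.8358
Revenue = 81.0117 * 371.8358 = 30123.0503
Total cost = 32.0781 * 371.8358 = 11927.7860
Profit = 30123.0503 - 11927.7860 = 18195.2643

18195.2643 $


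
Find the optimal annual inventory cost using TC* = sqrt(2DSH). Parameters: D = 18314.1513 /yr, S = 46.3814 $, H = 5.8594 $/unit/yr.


2*D*S*H = 9954370.3285
TC* = sqrt(9954370.3285) = 3155.0547

3155.0547 $/yr


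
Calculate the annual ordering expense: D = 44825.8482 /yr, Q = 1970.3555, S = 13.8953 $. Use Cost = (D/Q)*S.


Number of orders = D/Q = 22.7501
Cost = 22.7501 * 13.8953 = 316.1199

316.1199 $/yr


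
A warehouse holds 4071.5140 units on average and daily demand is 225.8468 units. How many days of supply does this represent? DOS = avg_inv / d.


DOS = 4071.5140 / 225.8468 = 18.0278

18.0278 days


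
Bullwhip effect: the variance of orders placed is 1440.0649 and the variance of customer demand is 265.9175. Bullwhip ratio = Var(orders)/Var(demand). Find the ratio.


BW = 1440.0649 / 265.9175 = 5.4155

5.4155


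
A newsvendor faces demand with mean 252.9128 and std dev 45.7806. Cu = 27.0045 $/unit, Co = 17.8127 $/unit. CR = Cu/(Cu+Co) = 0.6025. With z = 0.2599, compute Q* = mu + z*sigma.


CR = Cu/(Cu+Co) = 27.0045/(27.0045+17.8127) = 0.6025
z = 0.2599
Q* = 252.9128 + 0.2599 * 45.7806 = 264.8112

264.8112 units


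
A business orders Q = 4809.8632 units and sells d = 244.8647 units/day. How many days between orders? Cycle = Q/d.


Cycle = 4809.8632 / 244.8647 = 19.6429

19.6429 days


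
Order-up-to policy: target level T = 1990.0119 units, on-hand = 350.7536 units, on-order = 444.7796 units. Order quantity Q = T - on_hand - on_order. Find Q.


Inventory position = OH + OO = 350.7536 + 444.7796 = 795.5332
Q = 1990.0119 - 795.5332 = 1194.4787

1194.4787 units


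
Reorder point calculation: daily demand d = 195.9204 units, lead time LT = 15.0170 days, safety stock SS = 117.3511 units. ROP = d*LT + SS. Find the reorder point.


d*LT = 195.9204 * 15.0170 = 2942.1366
ROP = 2942.1366 + 117.3511 = 3059.4877

3059.4877 units


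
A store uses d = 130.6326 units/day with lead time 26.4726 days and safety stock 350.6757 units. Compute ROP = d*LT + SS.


d*LT = 130.6326 * 26.4726 = 3458.1846
ROP = 3458.1846 + 350.6757 = 3808.8603

3808.8603 units


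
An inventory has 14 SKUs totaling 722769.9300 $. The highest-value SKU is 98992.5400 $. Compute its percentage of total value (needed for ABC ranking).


Top item = 98992.5400
Total = 722769.9300
Percentage = 98992.5400 / 722769.9300 * 100 = 13.6963

13.6963%


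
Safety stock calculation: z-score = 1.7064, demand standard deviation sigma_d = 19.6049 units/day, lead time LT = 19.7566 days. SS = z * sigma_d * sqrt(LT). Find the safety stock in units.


sqrt(LT) = sqrt(19.7566) = 4.4448
SS = 1.7064 * 19.6049 * 4.4448 = 148.6968

148.6968 units


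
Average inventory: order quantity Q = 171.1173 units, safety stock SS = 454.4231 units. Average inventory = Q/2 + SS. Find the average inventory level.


Q/2 = 85.5587
Avg = 85.5587 + 454.4231 = 539.9817

539.9817 units


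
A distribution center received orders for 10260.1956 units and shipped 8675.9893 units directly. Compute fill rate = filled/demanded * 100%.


FR = 8675.9893 / 10260.1956 * 100 = 84.5597

84.5597%


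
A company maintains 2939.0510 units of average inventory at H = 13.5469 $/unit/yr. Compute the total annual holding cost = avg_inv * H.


Cost = 2939.0510 * 13.5469 = 39815.0300

39815.0300 $/yr


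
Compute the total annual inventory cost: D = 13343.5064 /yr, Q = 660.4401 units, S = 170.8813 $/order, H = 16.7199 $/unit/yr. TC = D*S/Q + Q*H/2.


Ordering cost = D*S/Q = 3452.4792
Holding cost = Q*H/2 = 5521.2462
TC = 3452.4792 + 5521.2462 = 8973.7254

8973.7254 $/yr


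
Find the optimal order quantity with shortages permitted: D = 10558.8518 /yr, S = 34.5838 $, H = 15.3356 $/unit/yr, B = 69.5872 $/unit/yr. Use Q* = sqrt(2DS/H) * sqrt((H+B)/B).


sqrt(2DS/H) = 218.2274
sqrt((H+B)/B) = 1.1047
Q* = 218.2274 * 1.1047 = 241.0776

241.0776 units


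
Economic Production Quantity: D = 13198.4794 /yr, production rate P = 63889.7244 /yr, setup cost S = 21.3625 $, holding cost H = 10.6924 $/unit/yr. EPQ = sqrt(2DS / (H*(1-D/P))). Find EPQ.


1 - D/P = 1 - 0.2066 = 0.7934
H*(1-D/P) = 8.4835
2DS = 563905.0324
EPQ = sqrt(66470.4823) = 257.8187

257.8187 units


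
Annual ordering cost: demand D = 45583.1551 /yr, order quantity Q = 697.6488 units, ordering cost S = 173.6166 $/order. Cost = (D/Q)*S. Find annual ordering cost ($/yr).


Number of orders = D/Q = 65.3383
Cost = 65.3383 * 173.6166 = 11343.8057

11343.8057 $/yr


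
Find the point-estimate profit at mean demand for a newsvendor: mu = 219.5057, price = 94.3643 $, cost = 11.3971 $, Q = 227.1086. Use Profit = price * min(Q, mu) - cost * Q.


Sales at mu = min(227.1086, 219.5057) = 219.5057
Revenue = 94.3643 * 219.5057 = 20713.5017
Total cost = 11.3971 * 227.1086 = 2588.3794
Profit = 20713.5017 - 2588.3794 = 18125.1223

18125.1223 $


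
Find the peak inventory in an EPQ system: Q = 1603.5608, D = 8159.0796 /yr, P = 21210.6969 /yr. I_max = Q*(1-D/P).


D/P = 0.3847
1 - D/P = 0.6153
I_max = 1603.5608 * 0.6153 = 986.7220

986.7220 units


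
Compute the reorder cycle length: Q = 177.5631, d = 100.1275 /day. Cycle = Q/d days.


Cycle = 177.5631 / 100.1275 = 1.7734

1.7734 days


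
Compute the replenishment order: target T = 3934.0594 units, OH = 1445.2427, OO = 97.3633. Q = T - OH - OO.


Inventory position = OH + OO = 1445.2427 + 97.3633 = 1542.6060
Q = 3934.0594 - 1542.6060 = 2391.4534

2391.4534 units


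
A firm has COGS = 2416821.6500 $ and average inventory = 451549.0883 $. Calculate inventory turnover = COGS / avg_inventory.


Turnover = 2416821.6500 / 451549.0883 = 5.3523

5.3523


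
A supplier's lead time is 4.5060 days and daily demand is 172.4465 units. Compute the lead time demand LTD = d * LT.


LTD = 172.4465 * 4.5060 = 777.0439

777.0439 units


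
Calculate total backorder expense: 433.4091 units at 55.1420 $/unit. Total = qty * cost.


Total = 433.4091 * 55.1420 = 23899.0446

23899.0446 $


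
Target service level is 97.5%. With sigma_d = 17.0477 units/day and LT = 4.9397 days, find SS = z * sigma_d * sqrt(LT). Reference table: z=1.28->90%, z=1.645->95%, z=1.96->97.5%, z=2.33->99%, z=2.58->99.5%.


From the table, SL = 97.5% corresponds to z = 1.96
sqrt(LT) = sqrt(4.9397) = 2.2225
SS = 1.96 * 17.0477 * 2.2225 = 74.2629

74.2629 units


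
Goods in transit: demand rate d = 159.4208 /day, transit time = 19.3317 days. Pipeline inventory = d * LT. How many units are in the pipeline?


Pipeline = 159.4208 * 19.3317 = 3081.8751

3081.8751 units


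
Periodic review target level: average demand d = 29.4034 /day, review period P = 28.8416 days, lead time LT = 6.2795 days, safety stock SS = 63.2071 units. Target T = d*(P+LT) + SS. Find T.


P + LT = 35.1211
d*(P+LT) = 29.4034 * 35.1211 = 1032.6798
T = 1032.6798 + 63.2071 = 1095.8869

1095.8869 units


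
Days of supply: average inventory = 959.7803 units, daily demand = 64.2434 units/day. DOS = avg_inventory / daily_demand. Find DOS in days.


DOS = 959.7803 / 64.2434 = 14.9397

14.9397 days


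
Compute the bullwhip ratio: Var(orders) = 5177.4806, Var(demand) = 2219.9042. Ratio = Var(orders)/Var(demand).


BW = 5177.4806 / 2219.9042 = 2.3323

2.3323


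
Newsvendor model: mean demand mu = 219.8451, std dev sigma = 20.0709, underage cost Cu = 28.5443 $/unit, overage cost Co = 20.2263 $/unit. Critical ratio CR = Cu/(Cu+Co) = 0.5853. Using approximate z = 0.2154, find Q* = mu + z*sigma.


CR = Cu/(Cu+Co) = 28.5443/(28.5443+20.2263) = 0.5853
z = 0.2154
Q* = 219.8451 + 0.2154 * 20.0709 = 224.1684

224.1684 units


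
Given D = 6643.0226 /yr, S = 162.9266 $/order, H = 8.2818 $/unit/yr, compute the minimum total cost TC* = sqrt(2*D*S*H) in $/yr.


2*D*S*H = 17927199.7935
TC* = sqrt(17927199.7935) = 4234.0524

4234.0524 $/yr


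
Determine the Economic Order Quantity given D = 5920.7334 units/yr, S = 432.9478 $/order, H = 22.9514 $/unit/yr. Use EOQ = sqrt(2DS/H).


2*D*S = 2 * 5920.7334 * 432.9478 = 5126736.9998
2*D*S/H = 223373.6068
EOQ = sqrt(223373.6068) = 472.6242

472.6242 units


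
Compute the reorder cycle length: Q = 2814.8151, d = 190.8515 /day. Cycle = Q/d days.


Cycle = 2814.8151 / 190.8515 = 14.7487

14.7487 days


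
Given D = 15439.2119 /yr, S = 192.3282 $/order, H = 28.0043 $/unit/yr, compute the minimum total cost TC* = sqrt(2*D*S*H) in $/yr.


2*D*S*H = 166311703.5163
TC* = sqrt(166311703.5163) = 12896.1895

12896.1895 $/yr


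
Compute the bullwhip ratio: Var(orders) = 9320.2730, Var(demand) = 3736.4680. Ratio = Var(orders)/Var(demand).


BW = 9320.2730 / 3736.4680 = 2.4944

2.4944


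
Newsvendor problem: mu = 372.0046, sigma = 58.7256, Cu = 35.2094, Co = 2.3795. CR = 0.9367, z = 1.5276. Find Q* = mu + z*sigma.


CR = Cu/(Cu+Co) = 35.2094/(35.2094+2.3795) = 0.9367
z = 1.5276
Q* = 372.0046 + 1.5276 * 58.7256 = 461.7138

461.7138 units


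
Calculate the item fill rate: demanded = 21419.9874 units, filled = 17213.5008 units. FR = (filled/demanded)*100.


FR = 17213.5008 / 21419.9874 * 100 = 80.3619

80.3619%


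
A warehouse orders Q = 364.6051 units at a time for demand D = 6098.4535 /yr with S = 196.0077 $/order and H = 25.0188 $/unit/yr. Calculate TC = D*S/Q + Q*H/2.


Ordering cost = D*S/Q = 3278.4617
Holding cost = Q*H/2 = 4560.9910
TC = 3278.4617 + 4560.9910 = 7839.4527

7839.4527 $/yr


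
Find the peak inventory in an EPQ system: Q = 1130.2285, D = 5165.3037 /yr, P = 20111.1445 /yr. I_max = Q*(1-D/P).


D/P = 0.2568
1 - D/P = 0.7432
I_max = 1130.2285 * 0.7432 = 839.9430

839.9430 units


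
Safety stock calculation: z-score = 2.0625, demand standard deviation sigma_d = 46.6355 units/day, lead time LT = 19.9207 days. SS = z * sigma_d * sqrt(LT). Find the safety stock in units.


sqrt(LT) = sqrt(19.9207) = 4.4633
SS = 2.0625 * 46.6355 * 4.4633 = 429.3020

429.3020 units


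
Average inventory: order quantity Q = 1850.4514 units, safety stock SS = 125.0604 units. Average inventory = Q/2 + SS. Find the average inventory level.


Q/2 = 925.2257
Avg = 925.2257 + 125.0604 = 1050.2861

1050.2861 units


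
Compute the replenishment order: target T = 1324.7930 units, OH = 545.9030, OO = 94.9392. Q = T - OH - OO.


Inventory position = OH + OO = 545.9030 + 94.9392 = 640.8422
Q = 1324.7930 - 640.8422 = 683.9508

683.9508 units


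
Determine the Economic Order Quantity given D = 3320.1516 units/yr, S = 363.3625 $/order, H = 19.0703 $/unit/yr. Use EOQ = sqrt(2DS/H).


2*D*S = 2 * 3320.1516 * 363.3625 = 2412837.1715
2*D*S/H = 126523.2939
EOQ = sqrt(126523.2939) = 355.7011

355.7011 units


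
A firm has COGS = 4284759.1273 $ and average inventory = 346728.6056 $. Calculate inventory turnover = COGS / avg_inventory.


Turnover = 4284759.1273 / 346728.6056 = 12.3577

12.3577


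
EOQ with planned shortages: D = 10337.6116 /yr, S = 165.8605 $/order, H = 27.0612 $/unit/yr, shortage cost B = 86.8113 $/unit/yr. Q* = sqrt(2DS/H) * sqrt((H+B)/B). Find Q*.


sqrt(2DS/H) = 355.9779
sqrt((H+B)/B) = 1.1453
Q* = 355.9779 * 1.1453 = 407.7034

407.7034 units


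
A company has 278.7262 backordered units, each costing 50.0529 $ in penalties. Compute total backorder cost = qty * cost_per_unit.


Total = 278.7262 * 50.0529 = 13951.0546

13951.0546 $


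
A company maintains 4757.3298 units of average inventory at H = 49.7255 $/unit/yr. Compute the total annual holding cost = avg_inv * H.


Cost = 4757.3298 * 49.7255 = 236560.6030

236560.6030 $/yr


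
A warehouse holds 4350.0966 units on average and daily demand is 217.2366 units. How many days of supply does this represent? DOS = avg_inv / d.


DOS = 4350.0966 / 217.2366 = 20.0247

20.0247 days


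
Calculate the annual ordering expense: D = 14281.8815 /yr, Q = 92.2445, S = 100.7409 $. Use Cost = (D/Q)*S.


Number of orders = D/Q = 154.8264
Cost = 154.8264 * 100.7409 = 15597.3483

15597.3483 $/yr


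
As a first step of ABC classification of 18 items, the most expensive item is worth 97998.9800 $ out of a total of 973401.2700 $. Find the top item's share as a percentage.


Top item = 97998.9800
Total = 973401.2700
Percentage = 97998.9800 / 973401.2700 * 100 = 10.0677

10.0677%


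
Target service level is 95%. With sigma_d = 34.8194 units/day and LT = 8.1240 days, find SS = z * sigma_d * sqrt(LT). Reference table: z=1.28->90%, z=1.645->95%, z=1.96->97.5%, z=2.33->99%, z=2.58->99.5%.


From the table, SL = 95% corresponds to z = 1.645
sqrt(LT) = sqrt(8.1240) = 2.8503
SS = 1.645 * 34.8194 * 2.8503 = 163.2571

163.2571 units


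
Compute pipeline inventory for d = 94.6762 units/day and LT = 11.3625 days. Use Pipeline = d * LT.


Pipeline = 94.6762 * 11.3625 = 1075.7583

1075.7583 units


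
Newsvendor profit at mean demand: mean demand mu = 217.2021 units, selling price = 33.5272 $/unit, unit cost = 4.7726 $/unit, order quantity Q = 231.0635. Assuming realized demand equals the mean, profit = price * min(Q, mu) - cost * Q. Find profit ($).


Sales at mu = min(231.0635, 217.2021) = 217.2021
Revenue = 33.5272 * 217.2021 = 7282.1782
Total cost = 4.7726 * 231.0635 = 1102.7737
Profit = 7282.1782 - 1102.7737 = 6179.4046

6179.4046 $


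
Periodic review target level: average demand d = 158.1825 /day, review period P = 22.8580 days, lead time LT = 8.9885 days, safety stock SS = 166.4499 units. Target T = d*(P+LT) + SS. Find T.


P + LT = 31.8465
d*(P+LT) = 158.1825 * 31.8465 = 5037.5590
T = 5037.5590 + 166.4499 = 5204.0089

5204.0089 units


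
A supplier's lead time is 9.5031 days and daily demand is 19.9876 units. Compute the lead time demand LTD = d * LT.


LTD = 19.9876 * 9.5031 = 189.9442

189.9442 units


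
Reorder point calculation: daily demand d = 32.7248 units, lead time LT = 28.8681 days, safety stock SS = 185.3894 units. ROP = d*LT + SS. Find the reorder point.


d*LT = 32.7248 * 28.8681 = 944.7028
ROP = 944.7028 + 185.3894 = 1130.0922

1130.0922 units


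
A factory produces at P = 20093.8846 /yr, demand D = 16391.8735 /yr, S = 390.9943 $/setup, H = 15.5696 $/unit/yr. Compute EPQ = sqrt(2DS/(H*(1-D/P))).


1 - D/P = 1 - 0.8158 = 0.1842
H*(1-D/P) = 2.8685
2DS = 12818258.2096
EPQ = sqrt(4468664.4784) = 2113.9216

2113.9216 units


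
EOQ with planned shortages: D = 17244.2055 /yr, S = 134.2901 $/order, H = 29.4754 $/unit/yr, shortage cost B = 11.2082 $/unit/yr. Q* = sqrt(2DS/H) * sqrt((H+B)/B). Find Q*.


sqrt(2DS/H) = 396.3955
sqrt((H+B)/B) = 1.9052
Q* = 396.3955 * 1.9052 = 755.2148

755.2148 units


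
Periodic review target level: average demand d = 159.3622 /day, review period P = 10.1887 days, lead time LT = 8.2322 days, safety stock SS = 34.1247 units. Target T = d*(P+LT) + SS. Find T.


P + LT = 18.4209
d*(P+LT) = 159.3622 * 18.4209 = 2935.5951
T = 2935.5951 + 34.1247 = 2969.7198

2969.7198 units


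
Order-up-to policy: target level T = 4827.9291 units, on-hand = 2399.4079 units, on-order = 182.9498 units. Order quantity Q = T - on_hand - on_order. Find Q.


Inventory position = OH + OO = 2399.4079 + 182.9498 = 2582.3577
Q = 4827.9291 - 2582.3577 = 2245.5714

2245.5714 units


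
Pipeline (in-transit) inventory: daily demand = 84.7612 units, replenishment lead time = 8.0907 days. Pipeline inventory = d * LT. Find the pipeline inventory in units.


Pipeline = 84.7612 * 8.0907 = 685.7774

685.7774 units


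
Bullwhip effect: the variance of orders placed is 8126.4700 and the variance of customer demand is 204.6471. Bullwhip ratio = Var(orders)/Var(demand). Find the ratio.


BW = 8126.4700 / 204.6471 = 39.7097

39.7097


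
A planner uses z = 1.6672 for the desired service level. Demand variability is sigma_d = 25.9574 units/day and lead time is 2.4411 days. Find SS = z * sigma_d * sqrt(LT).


sqrt(LT) = sqrt(2.4411) = 1.5624
SS = 1.6672 * 25.9574 * 1.5624 = 67.6148

67.6148 units


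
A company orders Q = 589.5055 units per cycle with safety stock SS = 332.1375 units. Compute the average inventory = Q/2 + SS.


Q/2 = 294.7527
Avg = 294.7527 + 332.1375 = 626.8902

626.8902 units


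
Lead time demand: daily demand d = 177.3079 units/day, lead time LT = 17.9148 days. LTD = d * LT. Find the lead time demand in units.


LTD = 177.3079 * 17.9148 = 3176.4356

3176.4356 units


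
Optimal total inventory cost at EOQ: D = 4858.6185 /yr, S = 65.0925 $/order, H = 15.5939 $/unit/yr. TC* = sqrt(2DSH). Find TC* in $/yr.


2*D*S*H = 9863441.9236
TC* = sqrt(9863441.9236) = 3140.6117

3140.6117 $/yr


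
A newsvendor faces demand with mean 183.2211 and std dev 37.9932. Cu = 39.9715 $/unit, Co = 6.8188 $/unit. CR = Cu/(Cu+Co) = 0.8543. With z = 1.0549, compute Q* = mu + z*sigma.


CR = Cu/(Cu+Co) = 39.9715/(39.9715+6.8188) = 0.8543
z = 1.0549
Q* = 183.2211 + 1.0549 * 37.9932 = 223.3001

223.3001 units


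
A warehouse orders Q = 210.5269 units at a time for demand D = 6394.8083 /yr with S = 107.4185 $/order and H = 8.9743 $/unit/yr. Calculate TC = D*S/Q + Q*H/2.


Ordering cost = D*S/Q = 3262.8643
Holding cost = Q*H/2 = 944.6658
TC = 3262.8643 + 944.6658 = 4207.5301

4207.5301 $/yr


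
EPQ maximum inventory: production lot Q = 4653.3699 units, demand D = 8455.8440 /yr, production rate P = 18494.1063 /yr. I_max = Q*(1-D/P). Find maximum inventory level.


D/P = 0.4572
1 - D/P = 0.5428
I_max = 4653.3699 * 0.5428 = 2525.7640

2525.7640 units


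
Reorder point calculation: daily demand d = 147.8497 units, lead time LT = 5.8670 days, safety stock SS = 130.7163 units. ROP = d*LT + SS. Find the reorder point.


d*LT = 147.8497 * 5.8670 = 867.4342
ROP = 867.4342 + 130.7163 = 998.1505

998.1505 units


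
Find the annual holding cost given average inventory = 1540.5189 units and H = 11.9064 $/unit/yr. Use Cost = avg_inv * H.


Cost = 1540.5189 * 11.9064 = 18342.0342

18342.0342 $/yr


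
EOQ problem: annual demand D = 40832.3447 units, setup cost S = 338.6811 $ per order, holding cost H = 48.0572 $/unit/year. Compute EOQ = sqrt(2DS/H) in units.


2*D*S = 2 * 40832.3447 * 338.6811 = 27658286.8372
2*D*S/H = 575528.4710
EOQ = sqrt(575528.4710) = 758.6359

758.6359 units


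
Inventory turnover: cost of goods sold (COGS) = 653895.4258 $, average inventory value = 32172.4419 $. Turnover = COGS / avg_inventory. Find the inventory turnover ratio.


Turnover = 653895.4258 / 32172.4419 = 20.3247

20.3247


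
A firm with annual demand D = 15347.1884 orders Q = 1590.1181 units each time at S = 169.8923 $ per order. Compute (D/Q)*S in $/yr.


Number of orders = D/Q = 9.6516
Cost = 9.6516 * 169.8923 = 1639.7330

1639.7330 $/yr


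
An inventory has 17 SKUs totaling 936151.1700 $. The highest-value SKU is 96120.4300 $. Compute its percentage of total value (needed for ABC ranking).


Top item = 96120.4300
Total = 936151.1700
Percentage = 96120.4300 / 936151.1700 * 100 = 10.2676

10.2676%


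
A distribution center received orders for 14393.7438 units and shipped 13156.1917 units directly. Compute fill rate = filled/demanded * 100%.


FR = 13156.1917 / 14393.7438 * 100 = 91.4022

91.4022%


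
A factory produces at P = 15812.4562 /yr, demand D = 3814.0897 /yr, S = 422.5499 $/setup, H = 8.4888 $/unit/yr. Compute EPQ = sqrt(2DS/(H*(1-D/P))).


1 - D/P = 1 - 0.2412 = 0.7588
H*(1-D/P) = 6.4412
2DS = 3223286.4427
EPQ = sqrt(500414.4154) = 707.3998

707.3998 units


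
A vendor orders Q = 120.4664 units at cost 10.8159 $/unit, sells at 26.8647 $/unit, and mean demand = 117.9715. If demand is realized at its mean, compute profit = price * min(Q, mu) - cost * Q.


Sales at mu = min(120.4664, 117.9715) = 117.9715
Revenue = 26.8647 * 117.9715 = 3169.2690
Total cost = 10.8159 * 120.4664 = 1302.9525
Profit = 3169.2690 - 1302.9525 = 1866.3164

1866.3164 $


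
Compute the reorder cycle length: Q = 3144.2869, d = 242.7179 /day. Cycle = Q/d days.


Cycle = 3144.2869 / 242.7179 = 12.9545

12.9545 days


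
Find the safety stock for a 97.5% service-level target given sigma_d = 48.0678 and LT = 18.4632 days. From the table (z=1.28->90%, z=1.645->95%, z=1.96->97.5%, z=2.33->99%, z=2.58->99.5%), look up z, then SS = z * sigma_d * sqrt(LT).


From the table, SL = 97.5% corresponds to z = 1.96
sqrt(LT) = sqrt(18.4632) = 4.2969
SS = 1.96 * 48.0678 * 4.2969 = 404.8217

404.8217 units


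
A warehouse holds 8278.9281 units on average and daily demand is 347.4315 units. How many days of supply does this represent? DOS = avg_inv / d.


DOS = 8278.9281 / 347.4315 = 23.8290

23.8290 days


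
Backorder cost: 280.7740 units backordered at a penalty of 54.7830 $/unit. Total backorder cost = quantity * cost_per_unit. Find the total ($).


Total = 280.7740 * 54.7830 = 15381.6420

15381.6420 $


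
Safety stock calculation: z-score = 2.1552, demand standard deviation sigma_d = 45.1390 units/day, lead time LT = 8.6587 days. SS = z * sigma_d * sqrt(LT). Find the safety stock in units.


sqrt(LT) = sqrt(8.6587) = 2.9426
SS = 2.1552 * 45.1390 * 2.9426 = 286.2634

286.2634 units


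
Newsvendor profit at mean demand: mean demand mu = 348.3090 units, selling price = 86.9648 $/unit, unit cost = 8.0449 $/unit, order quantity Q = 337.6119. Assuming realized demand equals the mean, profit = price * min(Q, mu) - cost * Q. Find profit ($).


Sales at mu = min(337.6119, 348.3090) = 337.6119
Revenue = 86.9648 * 337.6119 = 29360.3514
Total cost = 8.0449 * 337.6119 = 2716.0540
Profit = 29360.3514 - 2716.0540 = 26644.2974

26644.2974 $


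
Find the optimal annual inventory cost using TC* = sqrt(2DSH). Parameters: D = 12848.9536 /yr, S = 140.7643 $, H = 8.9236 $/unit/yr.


2*D*S*H = 32279765.8853
TC* = sqrt(32279765.8853) = 5681.5285

5681.5285 $/yr


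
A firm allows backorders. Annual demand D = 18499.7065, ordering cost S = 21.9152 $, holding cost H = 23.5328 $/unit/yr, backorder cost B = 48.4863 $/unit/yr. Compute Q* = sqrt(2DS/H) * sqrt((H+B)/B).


sqrt(2DS/H) = 185.6237
sqrt((H+B)/B) = 1.2187
Q* = 185.6237 * 1.2187 = 226.2287

226.2287 units


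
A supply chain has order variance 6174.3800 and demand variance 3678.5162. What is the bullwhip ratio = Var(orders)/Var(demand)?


BW = 6174.3800 / 3678.5162 = 1.6785

1.6785


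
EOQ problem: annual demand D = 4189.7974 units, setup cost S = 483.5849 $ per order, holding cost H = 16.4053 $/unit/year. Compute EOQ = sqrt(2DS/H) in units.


2*D*S = 2 * 4189.7974 * 483.5849 = 4052245.5134
2*D*S/H = 247008.3152
EOQ = sqrt(247008.3152) = 496.9993

496.9993 units


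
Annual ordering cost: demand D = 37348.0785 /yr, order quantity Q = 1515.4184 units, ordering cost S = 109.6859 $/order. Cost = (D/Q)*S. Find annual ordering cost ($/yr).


Number of orders = D/Q = 24.6454
Cost = 24.6454 * 109.6859 = 2703.2519

2703.2519 $/yr


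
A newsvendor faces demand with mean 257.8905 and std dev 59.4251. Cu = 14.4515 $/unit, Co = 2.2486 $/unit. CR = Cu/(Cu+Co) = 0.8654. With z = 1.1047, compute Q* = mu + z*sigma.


CR = Cu/(Cu+Co) = 14.4515/(14.4515+2.2486) = 0.8654
z = 1.1047
Q* = 257.8905 + 1.1047 * 59.4251 = 323.5374

323.5374 units


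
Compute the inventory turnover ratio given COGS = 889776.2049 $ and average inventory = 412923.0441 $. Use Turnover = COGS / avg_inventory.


Turnover = 889776.2049 / 412923.0441 = 2.1548

2.1548


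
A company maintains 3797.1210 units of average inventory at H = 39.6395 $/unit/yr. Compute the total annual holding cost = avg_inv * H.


Cost = 3797.1210 * 39.6395 = 150515.9779

150515.9779 $/yr


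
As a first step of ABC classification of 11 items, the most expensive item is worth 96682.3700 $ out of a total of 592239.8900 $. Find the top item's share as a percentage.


Top item = 96682.3700
Total = 592239.8900
Percentage = 96682.3700 / 592239.8900 * 100 = 16.3249

16.3249%


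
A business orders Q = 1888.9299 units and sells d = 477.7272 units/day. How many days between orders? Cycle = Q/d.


Cycle = 1888.9299 / 477.7272 = 3.9540

3.9540 days


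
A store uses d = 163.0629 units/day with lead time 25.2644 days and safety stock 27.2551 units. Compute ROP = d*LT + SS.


d*LT = 163.0629 * 25.2644 = 4119.6863
ROP = 4119.6863 + 27.2551 = 4146.9414

4146.9414 units


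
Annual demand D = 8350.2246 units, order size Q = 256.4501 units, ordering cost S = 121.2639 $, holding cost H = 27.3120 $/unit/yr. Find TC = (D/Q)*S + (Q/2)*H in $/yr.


Ordering cost = D*S/Q = 3948.4516
Holding cost = Q*H/2 = 3502.0826
TC = 3948.4516 + 3502.0826 = 7450.5341

7450.5341 $/yr


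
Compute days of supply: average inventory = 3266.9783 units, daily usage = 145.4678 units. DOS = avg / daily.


DOS = 3266.9783 / 145.4678 = 22.4584

22.4584 days


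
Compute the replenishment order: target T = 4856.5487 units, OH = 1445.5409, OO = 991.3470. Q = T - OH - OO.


Inventory position = OH + OO = 1445.5409 + 991.3470 = 2436.8879
Q = 4856.5487 - 2436.8879 = 2419.6608

2419.6608 units


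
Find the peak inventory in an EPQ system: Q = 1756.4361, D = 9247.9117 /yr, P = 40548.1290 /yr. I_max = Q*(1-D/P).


D/P = 0.2281
1 - D/P = 0.7719
I_max = 1756.4361 * 0.7719 = 1355.8414

1355.8414 units


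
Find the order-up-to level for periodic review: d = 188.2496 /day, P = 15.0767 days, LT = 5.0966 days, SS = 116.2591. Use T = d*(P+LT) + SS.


P + LT = 20.1733
d*(P+LT) = 188.2496 * 20.1733 = 3797.6157
T = 3797.6157 + 116.2591 = 3913.8748

3913.8748 units


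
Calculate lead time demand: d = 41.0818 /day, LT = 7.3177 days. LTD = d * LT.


LTD = 41.0818 * 7.3177 = 300.6243

300.6243 units


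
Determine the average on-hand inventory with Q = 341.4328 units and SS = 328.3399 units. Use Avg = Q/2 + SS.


Q/2 = 170.7164
Avg = 170.7164 + 328.3399 = 499.0563

499.0563 units


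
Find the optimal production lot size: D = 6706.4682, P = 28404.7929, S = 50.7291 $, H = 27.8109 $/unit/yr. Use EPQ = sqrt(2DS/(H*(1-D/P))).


1 - D/P = 1 - 0.2361 = 0.7639
H*(1-D/P) = 21.2447
2DS = 680426.1919
EPQ = sqrt(32028.1167) = 178.9640

178.9640 units


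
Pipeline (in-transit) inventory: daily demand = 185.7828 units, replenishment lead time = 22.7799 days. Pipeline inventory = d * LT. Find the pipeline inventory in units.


Pipeline = 185.7828 * 22.7799 = 4232.1136

4232.1136 units


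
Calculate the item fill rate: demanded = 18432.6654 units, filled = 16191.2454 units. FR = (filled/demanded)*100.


FR = 16191.2454 / 18432.6654 * 100 = 87.8400

87.8400%


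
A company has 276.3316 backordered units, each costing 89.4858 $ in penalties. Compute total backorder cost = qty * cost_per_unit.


Total = 276.3316 * 89.4858 = 24727.7543

24727.7543 $


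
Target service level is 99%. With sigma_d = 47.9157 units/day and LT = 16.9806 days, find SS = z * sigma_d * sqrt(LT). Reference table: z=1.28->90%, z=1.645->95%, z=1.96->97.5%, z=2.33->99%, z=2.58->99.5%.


From the table, SL = 99% corresponds to z = 2.33
sqrt(LT) = sqrt(16.9806) = 4.1208
SS = 2.33 * 47.9157 * 4.1208 = 460.0555

460.0555 units


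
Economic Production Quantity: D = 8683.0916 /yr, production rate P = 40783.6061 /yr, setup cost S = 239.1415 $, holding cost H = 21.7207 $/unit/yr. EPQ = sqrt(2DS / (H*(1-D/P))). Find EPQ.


1 - D/P = 1 - 0.2129 = 0.7871
H*(1-D/P) = 17.0962
2DS = 4152975.0997
EPQ = sqrt(242917.6887) = 492.8668

492.8668 units


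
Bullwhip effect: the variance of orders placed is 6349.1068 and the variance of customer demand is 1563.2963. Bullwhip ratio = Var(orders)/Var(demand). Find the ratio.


BW = 6349.1068 / 1563.2963 = 4.0614

4.0614


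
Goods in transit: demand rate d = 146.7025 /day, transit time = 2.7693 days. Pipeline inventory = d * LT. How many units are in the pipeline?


Pipeline = 146.7025 * 2.7693 = 406.2632

406.2632 units


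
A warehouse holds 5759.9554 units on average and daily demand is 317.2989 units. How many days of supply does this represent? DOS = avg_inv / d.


DOS = 5759.9554 / 317.2989 = 18.1531

18.1531 days


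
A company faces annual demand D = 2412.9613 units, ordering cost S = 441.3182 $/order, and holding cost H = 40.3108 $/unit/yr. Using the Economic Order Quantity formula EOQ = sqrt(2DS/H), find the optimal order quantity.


2*D*S = 2 * 2412.9613 * 441.3182 = 2129767.4752
2*D*S/H = 52833.6693
EOQ = sqrt(52833.6693) = 229.8558

229.8558 units


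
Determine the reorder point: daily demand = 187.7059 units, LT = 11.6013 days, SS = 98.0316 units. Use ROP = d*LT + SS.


d*LT = 187.7059 * 11.6013 = 2177.6325
ROP = 2177.6325 + 98.0316 = 2275.6641

2275.6641 units


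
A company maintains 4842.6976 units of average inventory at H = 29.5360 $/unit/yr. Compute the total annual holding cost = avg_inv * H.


Cost = 4842.6976 * 29.5360 = 143033.9163

143033.9163 $/yr


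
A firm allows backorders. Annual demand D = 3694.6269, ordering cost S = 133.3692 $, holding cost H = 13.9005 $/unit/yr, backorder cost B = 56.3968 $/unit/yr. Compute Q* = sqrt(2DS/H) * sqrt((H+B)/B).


sqrt(2DS/H) = 266.2642
sqrt((H+B)/B) = 1.1165
Q* = 266.2642 * 1.1165 = 297.2726

297.2726 units


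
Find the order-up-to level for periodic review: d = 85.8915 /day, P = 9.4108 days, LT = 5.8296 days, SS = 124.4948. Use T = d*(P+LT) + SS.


P + LT = 15.2404
d*(P+LT) = 85.8915 * 15.2404 = 1309.0208
T = 1309.0208 + 124.4948 = 1433.5156

1433.5156 units
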